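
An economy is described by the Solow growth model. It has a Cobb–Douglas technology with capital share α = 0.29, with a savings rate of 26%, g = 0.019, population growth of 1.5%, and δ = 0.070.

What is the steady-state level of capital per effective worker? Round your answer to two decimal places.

In steady state, investment equals break-even investment: s·k^α = (n + g + δ)·k.
Rearranging, k^(1−α) = s / (n + g + δ).
k^0.71 = 0.26 / (0.015 + 0.019 + 0.070) = 0.26 / 0.104 = 2.5000
k* = 2.5000^(1/0.71) ≈ 3.6348

k* = 3.63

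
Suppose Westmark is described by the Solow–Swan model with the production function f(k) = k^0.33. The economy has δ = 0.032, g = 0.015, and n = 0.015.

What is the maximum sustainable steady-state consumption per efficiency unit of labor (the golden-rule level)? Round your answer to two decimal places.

c_gold ≈ 1.53

At the golden rule, f'(k) = n + g + δ, so α·k^(α−1) = n + g + δ and k_gold = (α/(n + g + δ))^(1/(1−α)).
k_gold = (0.33/0.062)^(1/0.67) = 5.3226^1.4925 ≈ 12.1266
c_gold = f(k_gold) − (n + g + δ)·k_gold = 2.2784 − 0.062×12.1266 ≈ 1.5266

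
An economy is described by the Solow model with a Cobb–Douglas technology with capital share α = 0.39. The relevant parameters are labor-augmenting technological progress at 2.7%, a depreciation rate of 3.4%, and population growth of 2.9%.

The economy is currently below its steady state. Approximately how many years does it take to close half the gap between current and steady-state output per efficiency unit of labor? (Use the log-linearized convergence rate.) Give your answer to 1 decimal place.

half-life ≈ 12.6 years

Near the steady state the convergence rate is λ = (1 − α)(n + g + δ).
λ = (1 − 0.39) × 0.090 = 0.61 × 0.090 = 0.0549
Half-life = ln 2 / λ = 0.6931 / 0.0549 ≈ 12.62 years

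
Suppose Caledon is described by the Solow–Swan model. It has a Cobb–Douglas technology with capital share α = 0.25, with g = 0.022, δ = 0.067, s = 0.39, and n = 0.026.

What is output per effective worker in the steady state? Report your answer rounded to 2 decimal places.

y* ≈ 1.50

At the steady state, Δk = 0, so s·k^α = (n + g + δ)·k.
Dividing both sides by k: k^(1−α) = s / (n + g + δ).
k^0.75 = 0.39 / (0.026 + 0.022 + 0.067) = 0.39 / 0.115 = 3.3913
k* = 3.3913^(1/0.75) ≈ 5.0951
y* = (k*)^α = 5.0951^0.25 ≈ 1.5024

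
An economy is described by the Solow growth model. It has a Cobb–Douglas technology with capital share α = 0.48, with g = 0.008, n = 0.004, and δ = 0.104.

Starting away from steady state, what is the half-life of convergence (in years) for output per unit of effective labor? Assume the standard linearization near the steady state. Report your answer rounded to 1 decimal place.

Near the steady state the convergence rate is λ = (1 − α)(n + g + δ).
λ = (1 − 0.48) × 0.116 = 0.52 × 0.116 = 0.06032
Half-life = ln 2 / λ = 0.6931 / 0.06032 ≈ 11.49 years

about 11.5 years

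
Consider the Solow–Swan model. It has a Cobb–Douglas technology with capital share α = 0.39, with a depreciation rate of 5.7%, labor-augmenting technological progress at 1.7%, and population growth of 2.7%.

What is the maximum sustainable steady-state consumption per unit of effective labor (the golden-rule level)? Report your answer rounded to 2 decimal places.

At the golden rule, f'(k) = n + g + δ, so α·k^(α−1) = n + g + δ and k_gold = (α/(n + g + δ))^(1/(1−α)).
k_gold = (0.39/0.101)^(1/0.61) = 3.8614^1.6393 ≈ 9.1591
c_gold = f(k_gold) − (n + g + δ)·k_gold = 2.3720 − 0.101×9.1591 ≈ 1.4469

c_gold ≈ 1.45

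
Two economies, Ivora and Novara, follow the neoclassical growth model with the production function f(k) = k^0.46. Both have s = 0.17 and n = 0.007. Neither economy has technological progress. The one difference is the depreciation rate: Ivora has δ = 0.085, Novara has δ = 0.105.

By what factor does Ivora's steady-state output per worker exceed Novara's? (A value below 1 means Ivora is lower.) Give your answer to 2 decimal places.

Steady-state y* = [s/(n + δ)]^(α/(1−α)), so the ratio is [ (s_I/(n + δ)_I) / (s_N/(n + δ)_N) ]^0.8519.
s_I/(n + δ)_I = 0.17/0.092 = 1.8478; s_N/(n + δ)_N = 0.17/0.112 = 1.5179.
Ratio = (1.8478/1.5179)^0.8519 = 1.2173^0.8519 ≈ 1.1824

y*_I / y*_N ≈ 1.18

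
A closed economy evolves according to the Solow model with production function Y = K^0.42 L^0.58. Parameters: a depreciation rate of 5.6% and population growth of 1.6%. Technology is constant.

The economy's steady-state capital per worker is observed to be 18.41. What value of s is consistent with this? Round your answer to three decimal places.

In steady state, investment equals break-even investment: s·k^α = (n + δ)·k.
So s / (n + δ) = (k*)^(1−α) = 18.41^0.58 = 5.4167.
Therefore s = 5.4167 × (n + δ) = 5.4167 × 0.072 = 0.3900.

s ≈ 0.390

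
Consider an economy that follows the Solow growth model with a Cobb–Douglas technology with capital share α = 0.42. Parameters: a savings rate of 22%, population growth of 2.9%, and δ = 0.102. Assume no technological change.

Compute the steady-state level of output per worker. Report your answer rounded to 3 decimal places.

y* = 1.456

Steady state requires s·f(k) = (n + δ)·k, i.e. s·k^α = (n + δ)·k.
Dividing both sides by k: k^(1−α) = s / (n + δ).
k^0.58 = 0.22 / (0.029 + 0.102) = 0.22 / 0.131 = 1.6794
k* = 1.6794^(1/0.58) ≈ 2.4445
y* = (k*)^α = 2.4445^0.42 ≈ 1.4556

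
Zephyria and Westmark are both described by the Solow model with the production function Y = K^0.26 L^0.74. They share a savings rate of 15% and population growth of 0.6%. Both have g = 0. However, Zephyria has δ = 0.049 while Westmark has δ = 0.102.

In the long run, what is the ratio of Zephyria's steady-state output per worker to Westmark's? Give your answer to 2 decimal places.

Steady-state y* = [s/(n + δ)]^(α/(1−α)), so the ratio is [ (s_Z/(n + δ)_Z) / (s_W/(n + δ)_W) ]^0.3514.
s_Z/(n + δ)_Z = 0.15/0.055 = 2.7273; s_W/(n + δ)_W = 0.15/0.108 = 1.3889.
Ratio = (2.7273/1.3889)^0.3514 = 1.9636^0.3514 ≈ 1.2676

y*_Z / y*_W ≈ 1.27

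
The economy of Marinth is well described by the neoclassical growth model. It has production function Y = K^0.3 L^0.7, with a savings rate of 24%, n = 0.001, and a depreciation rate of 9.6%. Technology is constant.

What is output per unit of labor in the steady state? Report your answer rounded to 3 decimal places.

At the steady state, Δk = 0, so s·k^α = (n + δ)·k.
Rearranging, k^(1−α) = s / (n + δ).
k^0.7 = 0.24 / (0.001 + 0.096) = 0.24 / 0.097 = 2.4742
k* = 2.4742^(1/0.7) ≈ 3.6480
y* = (k*)^α = 3.6480^0.3 ≈ 1.4744

y* ≈ 1.474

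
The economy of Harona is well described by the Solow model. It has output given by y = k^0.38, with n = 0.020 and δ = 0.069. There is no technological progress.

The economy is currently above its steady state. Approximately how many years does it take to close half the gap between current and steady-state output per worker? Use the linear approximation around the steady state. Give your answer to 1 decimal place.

Near the steady state the convergence rate is λ = (1 − α)(n + δ).
λ = (1 − 0.38) × 0.089 = 0.62 × 0.089 = 0.05518
Half-life = ln 2 / λ = 0.6931 / 0.05518 ≈ 12.56 years

t_½ ≈ 12.6 years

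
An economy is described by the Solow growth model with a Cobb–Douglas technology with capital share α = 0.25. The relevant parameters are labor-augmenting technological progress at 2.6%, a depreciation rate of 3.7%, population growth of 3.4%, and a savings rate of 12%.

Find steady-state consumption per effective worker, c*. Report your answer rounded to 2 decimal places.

Steady state requires s·f(k) = (n + g + δ)·k, i.e. s·k^α = (n + g + δ)·k.
Dividing both sides by k: k^(1−α) = s / (n + g + δ).
k^0.75 = 0.12 / (0.034 + 0.026 + 0.037) = 0.12 / 0.097 = 1.2371
k* = 1.2371^(1/0.75) ≈ 1.3280
y* = (k*)^α = 1.3280^0.25 ≈ 1.0735
c* = (1 − s)·y* = (1 − 0.12) × 1.0735 ≈ 0.9447

c* ≈ 0.94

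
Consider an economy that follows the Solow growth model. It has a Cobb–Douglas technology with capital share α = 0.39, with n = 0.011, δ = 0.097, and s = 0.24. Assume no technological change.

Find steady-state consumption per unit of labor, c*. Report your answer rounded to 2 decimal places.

In steady state, investment equals break-even investment: s·k^α = (n + δ)·k.
Rearranging, k^(1−α) = s / (n + δ).
k^0.61 = 0.24 / (0.011 + 0.097) = 0.24 / 0.108 = 2.2222
k* = 2.2222^(1/0.61) ≈ 3.7025
y* = (k*)^α = 3.7025^0.39 ≈ 1.6661
c* = (1 − s)·y* = (1 − 0.24) × 1.6661 ≈ 1.2662

c* ≈ 1.27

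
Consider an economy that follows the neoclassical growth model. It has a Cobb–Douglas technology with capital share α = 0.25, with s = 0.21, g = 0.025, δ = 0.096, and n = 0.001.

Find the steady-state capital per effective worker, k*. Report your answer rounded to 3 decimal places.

k* = 2.063

Steady state requires s·f(k) = (n + g + δ)·k, i.e. s·k^α = (n + g + δ)·k.
Dividing both sides by k: k^(1−α) = s / (n + g + δ).
k^0.75 = 0.21 / (0.001 + 0.025 + 0.096) = 0.21 / 0.122 = 1.7213
k* = 1.7213^(1/0.75) ≈ 2.0629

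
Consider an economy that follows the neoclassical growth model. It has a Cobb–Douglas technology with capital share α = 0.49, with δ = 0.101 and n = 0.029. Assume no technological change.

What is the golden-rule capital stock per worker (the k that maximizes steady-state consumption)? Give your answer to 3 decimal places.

The golden rule sets f'(k) = n + δ, i.e. α·k^(α−1) = n + δ.
So k^(1−α) = α / (n + δ) = 0.49 / 0.130 = 3.7692.
k_gold = 3.7692^(1/0.51) ≈ 13.4865

k_gold ≈ 13.487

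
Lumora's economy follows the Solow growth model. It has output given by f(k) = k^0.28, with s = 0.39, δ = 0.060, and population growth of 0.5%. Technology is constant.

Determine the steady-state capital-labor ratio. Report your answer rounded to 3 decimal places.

k* = 12.044

Steady state requires s·f(k) = (n + δ)·k, i.e. s·k^α = (n + δ)·k.
Rearranging, k^(1−α) = s / (n + δ).
k^0.72 = 0.39 / (0.005 + 0.060) = 0.39 / 0.065 = 6.0000
k* = 6.0000^(1/0.72) ≈ 12.0439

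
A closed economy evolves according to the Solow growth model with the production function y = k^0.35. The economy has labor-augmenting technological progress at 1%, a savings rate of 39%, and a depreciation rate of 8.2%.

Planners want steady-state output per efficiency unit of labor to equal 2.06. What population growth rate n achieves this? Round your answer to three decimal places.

In steady state, investment equals break-even investment: s·k^α = (n + g + δ)·k.
Since y* = [s/(n + g + δ)]^(α/(1−α)), we have s/(n + g + δ) = (y*)^((1−α)/α) = 2.06^1.8571 = 3.8272.
Therefore n + g + δ = s / 3.8272 = 0.39 / 3.8272 = 0.1019, so n = 0.1019 − 0.092 = 0.0099.

n ≈ 0.010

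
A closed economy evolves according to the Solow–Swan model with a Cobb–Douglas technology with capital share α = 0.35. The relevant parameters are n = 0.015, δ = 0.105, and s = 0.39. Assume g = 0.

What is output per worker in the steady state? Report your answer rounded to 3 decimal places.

Steady state requires s·f(k) = (n + δ)·k, i.e. s·k^α = (n + δ)·k.
Rearranging, k^(1−α) = s / (n + δ).
k^0.65 = 0.39 / (0.015 + 0.105) = 0.39 / 0.120 = 3.2500
k* = 3.2500^(1/0.65) ≈ 6.1307
y* = (k*)^α = 6.1307^0.35 ≈ 1.8864

y* = 1.886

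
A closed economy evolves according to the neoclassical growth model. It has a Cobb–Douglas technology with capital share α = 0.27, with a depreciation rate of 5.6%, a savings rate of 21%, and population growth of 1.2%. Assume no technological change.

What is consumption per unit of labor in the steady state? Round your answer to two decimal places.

Steady state requires s·f(k) = (n + δ)·k, i.e. s·k^α = (n + δ)·k.
Dividing both sides by k: k^(1−α) = s / (n + δ).
k^0.73 = 0.21 / (0.012 + 0.056) = 0.21 / 0.068 = 3.0882
k* = 3.0882^(1/0.73) ≈ 4.6863
y* = (k*)^α = 4.6863^0.27 ≈ 1.5175
c* = (1 − s)·y* = (1 − 0.21) × 1.5175 ≈ 1.1988

c* = 1.20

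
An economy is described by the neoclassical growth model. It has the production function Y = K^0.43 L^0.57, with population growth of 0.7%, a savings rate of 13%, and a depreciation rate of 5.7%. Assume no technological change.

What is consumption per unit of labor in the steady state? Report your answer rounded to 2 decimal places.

c* = 1.48

In steady state, investment equals break-even investment: s·k^α = (n + δ)·k.
Rearranging, k^(1−α) = s / (n + δ).
k^0.57 = 0.13 / (0.007 + 0.057) = 0.13 / 0.064 = 2.0313
k* = 2.0313^(1/0.57) ≈ 3.4670
y* = (k*)^α = 3.4670^0.43 ≈ 1.7068
c* = (1 − s)·y* = (1 − 0.13) × 1.7068 ≈ 1.4849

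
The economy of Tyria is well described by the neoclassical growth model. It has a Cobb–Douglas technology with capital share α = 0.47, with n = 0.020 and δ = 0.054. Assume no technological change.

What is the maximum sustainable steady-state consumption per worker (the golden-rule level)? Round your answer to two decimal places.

c_gold ≈ 2.73

At the golden rule, f'(k) = n + δ, so α·k^(α−1) = n + δ and k_gold = (α/(n + δ))^(1/(1−α)).
k_gold = (0.47/0.074)^(1/0.53) = 6.3514^1.8868 ≈ 32.7231
c_gold = f(k_gold) − (n + δ)·k_gold = 5.1521 − 0.074×32.7231 ≈ 2.7306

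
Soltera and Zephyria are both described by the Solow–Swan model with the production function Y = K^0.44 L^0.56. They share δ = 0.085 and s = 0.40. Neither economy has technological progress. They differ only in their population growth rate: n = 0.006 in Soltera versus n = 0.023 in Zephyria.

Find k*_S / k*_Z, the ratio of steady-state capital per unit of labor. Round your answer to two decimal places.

Steady-state k* = [s/(n + δ)]^(1/(1−α)), so the ratio is [ (s_S/(n + δ)_S) / (s_Z/(n + δ)_Z) ]^1.7857.
s_S/(n + δ)_S = 0.40/0.091 = 4.3956; s_Z/(n + δ)_Z = 0.40/0.108 = 3.7037.
Ratio = (4.3956/3.7037)^1.7857 = 1.1868^1.7857 ≈ 1.3577

ratio ≈ 1.36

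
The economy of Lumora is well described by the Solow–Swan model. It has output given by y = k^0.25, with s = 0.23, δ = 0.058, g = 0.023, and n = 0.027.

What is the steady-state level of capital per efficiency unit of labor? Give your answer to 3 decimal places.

k* = 2.740

In steady state, investment equals break-even investment: s·k^α = (n + g + δ)·k.
Rearranging, k^(1−α) = s / (n + g + δ).
k^0.75 = 0.23 / (0.027 + 0.023 + 0.058) = 0.23 / 0.108 = 2.1296
k* = 2.1296^(1/0.75) ≈ 2.7399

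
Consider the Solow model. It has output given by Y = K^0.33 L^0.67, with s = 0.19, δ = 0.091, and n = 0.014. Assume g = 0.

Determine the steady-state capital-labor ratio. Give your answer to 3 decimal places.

k* = 2.423

Steady state requires s·f(k) = (n + δ)·k, i.e. s·k^α = (n + δ)·k.
Rearranging, k^(1−α) = s / (n + δ).
k^0.67 = 0.19 / (0.014 + 0.091) = 0.19 / 0.105 = 1.8095
k* = 1.8095^(1/0.67) ≈ 2.4233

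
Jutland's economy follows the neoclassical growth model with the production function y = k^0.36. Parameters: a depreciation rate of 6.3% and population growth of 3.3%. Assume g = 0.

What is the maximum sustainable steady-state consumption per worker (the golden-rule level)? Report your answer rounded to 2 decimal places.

c_gold ≈ 1.35

At the golden rule, f'(k) = n + δ, so α·k^(α−1) = n + δ and k_gold = (α/(n + δ))^(1/(1−α)).
k_gold = (0.36/0.096)^(1/0.64) = 3.7500^1.5625 ≈ 7.8872
c_gold = f(k_gold) − (n + δ)·k_gold = 2.1033 − 0.096×7.8872 ≈ 1.3461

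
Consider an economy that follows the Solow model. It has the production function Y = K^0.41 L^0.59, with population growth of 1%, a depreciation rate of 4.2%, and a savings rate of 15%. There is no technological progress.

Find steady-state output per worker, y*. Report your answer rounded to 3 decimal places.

Steady state requires s·f(k) = (n + δ)·k, i.e. s·k^α = (n + δ)·k.
Rearranging, k^(1−α) = s / (n + δ).
k^0.59 = 0.15 / (0.010 + 0.042) = 0.15 / 0.052 = 2.8846
k* = 2.8846^(1/0.59) ≈ 6.0229
y* = (k*)^α = 6.0229^0.41 ≈ 2.0880

y* = 2.088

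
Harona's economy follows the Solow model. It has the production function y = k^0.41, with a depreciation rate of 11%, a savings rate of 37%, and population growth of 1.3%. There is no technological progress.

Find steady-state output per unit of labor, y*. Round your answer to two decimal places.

Steady state requires s·f(k) = (n + δ)·k, i.e. s·k^α = (n + δ)·k.
Rearranging, k^(1−α) = s / (n + δ).
k^0.59 = 0.37 / (0.013 + 0.110) = 0.37 / 0.123 = 3.0081
k* = 3.0081^(1/0.59) ≈ 6.4664
y* = (k*)^α = 6.4664^0.41 ≈ 2.1497

y* = 2.15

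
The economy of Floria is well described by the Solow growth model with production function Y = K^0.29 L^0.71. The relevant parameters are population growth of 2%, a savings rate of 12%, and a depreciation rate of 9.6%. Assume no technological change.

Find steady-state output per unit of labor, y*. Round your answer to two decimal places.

y* = 1.01

At the steady state, Δk = 0, so s·k^α = (n + δ)·k.
Rearranging, k^(1−α) = s / (n + δ).
k^0.71 = 0.12 / (0.020 + 0.096) = 0.12 / 0.116 = 1.0345
k* = 1.0345^(1/0.71) ≈ 1.0489
y* = (k*)^α = 1.0489^0.29 ≈ 1.0139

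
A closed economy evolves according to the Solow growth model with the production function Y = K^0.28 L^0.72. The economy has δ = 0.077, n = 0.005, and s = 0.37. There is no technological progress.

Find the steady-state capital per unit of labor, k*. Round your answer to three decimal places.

In steady state, investment equals break-even investment: s·k^α = (n + δ)·k.
Rearranging, k^(1−α) = s / (n + δ).
k^0.72 = 0.37 / (0.005 + 0.077) = 0.37 / 0.082 = 4.5122
k* = 4.5122^(1/0.72) ≈ 8.1072

k* ≈ 8.107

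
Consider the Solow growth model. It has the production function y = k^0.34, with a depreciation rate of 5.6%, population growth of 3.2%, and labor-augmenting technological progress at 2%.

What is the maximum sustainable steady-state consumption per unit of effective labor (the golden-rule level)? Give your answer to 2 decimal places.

c_gold ≈ 1.19

At the golden rule, f'(k) = n + g + δ, so α·k^(α−1) = n + g + δ and k_gold = (α/(n + g + δ))^(1/(1−α)).
k_gold = (0.34/0.108)^(1/0.66) = 3.1481^1.5152 ≈ 5.6839
c_gold = f(k_gold) − (n + g + δ)·k_gold = 1.8054 − 0.108×5.6839 ≈ 1.1915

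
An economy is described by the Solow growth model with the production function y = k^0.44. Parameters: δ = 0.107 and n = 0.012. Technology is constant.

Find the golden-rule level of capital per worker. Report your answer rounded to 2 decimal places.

The golden rule sets f'(k) = n + δ, i.e. α·k^(α−1) = n + δ.
So k^(1−α) = α / (n + δ) = 0.44 / 0.119 = 3.6975.
k_gold = 3.6975^(1/0.56) ≈ 10.3305

k_gold ≈ 10.33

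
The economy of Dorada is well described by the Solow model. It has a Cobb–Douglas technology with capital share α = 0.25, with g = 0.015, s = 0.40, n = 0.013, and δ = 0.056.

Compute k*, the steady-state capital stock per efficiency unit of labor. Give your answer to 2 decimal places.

Steady state requires s·f(k) = (n + g + δ)·k, i.e. s·k^α = (n + g + δ)·k.
Dividing both sides by k: k^(1−α) = s / (n + g + δ).
k^0.75 = 0.40 / (0.013 + 0.015 + 0.056) = 0.40 / 0.084 = 4.7619
k* = 4.7619^(1/0.75) ≈ 8.0114

k* = 8.01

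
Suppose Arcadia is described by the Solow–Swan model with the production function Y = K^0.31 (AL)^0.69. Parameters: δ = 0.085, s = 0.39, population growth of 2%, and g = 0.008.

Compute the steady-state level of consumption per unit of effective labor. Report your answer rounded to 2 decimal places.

At the steady state, Δk = 0, so s·k^α = (n + g + δ)·k.
Rearranging, k^(1−α) = s / (n + g + δ).
k^0.69 = 0.39 / (0.020 + 0.008 + 0.085) = 0.39 / 0.113 = 3.4513
k* = 3.4513^(1/0.69) ≈ 6.0212
y* = (k*)^α = 6.0212^0.31 ≈ 1.7446
c* = (1 − s)·y* = (1 − 0.39) × 1.7446 ≈ 1.0642

c* ≈ 1.06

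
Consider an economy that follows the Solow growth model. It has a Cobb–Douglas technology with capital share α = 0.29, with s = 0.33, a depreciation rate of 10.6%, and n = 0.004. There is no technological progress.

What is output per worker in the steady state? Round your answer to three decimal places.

y* = 1.566

In steady state, investment equals break-even investment: s·k^α = (n + δ)·k.
Dividing both sides by k: k^(1−α) = s / (n + δ).
k^0.71 = 0.33 / (0.004 + 0.106) = 0.33 / 0.110 = 3.0000
k* = 3.0000^(1/0.71) ≈ 4.6990
y* = (k*)^α = 4.6990^0.29 ≈ 1.5663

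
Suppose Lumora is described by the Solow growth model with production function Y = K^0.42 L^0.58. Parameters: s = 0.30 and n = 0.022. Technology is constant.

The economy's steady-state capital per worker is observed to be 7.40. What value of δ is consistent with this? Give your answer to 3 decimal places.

δ ≈ 0.072

At the steady state, Δk = 0, so s·k^α = (n + δ)·k.
So s / (n + δ) = (k*)^(1−α) = 7.40^0.58 = 3.1927.
Therefore n + δ = s / 3.1927 = 0.30 / 3.1927 = 0.0940, so δ = 0.0940 − 0.022 = 0.0720.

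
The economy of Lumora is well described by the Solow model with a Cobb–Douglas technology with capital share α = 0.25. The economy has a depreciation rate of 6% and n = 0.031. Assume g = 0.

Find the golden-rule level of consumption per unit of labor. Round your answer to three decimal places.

c_gold ≈ 1.050

At the golden rule, f'(k) = n + δ, so α·k^(α−1) = n + δ and k_gold = (α/(n + δ))^(1/(1−α)).
k_gold = (0.25/0.091)^(1/0.75) = 2.7473^1.3333 ≈ 3.8476
c_gold = f(k_gold) − (n + δ)·k_gold = 1.4005 − 0.091×3.8476 ≈ 1.0504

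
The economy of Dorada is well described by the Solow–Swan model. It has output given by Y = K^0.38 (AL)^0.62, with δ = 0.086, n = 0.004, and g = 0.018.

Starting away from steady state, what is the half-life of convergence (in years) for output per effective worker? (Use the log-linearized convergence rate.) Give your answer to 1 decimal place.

Near the steady state the convergence rate is λ = (1 − α)(n + g + δ).
λ = (1 − 0.38) × 0.108 = 0.62 × 0.108 = 0.06696
Half-life = ln 2 / λ = 0.6931 / 0.06696 ≈ 10.35 years

t_½ ≈ 10.4 years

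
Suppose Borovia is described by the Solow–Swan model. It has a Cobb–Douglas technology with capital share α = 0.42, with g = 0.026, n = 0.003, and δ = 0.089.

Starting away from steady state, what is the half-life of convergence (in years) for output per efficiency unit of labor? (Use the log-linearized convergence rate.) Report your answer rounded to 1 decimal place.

Near the steady state the convergence rate is λ = (1 − α)(n + g + δ).
λ = (1 − 0.42) × 0.118 = 0.58 × 0.118 = 0.06844
Half-life = ln 2 / λ = 0.6931 / 0.06844 ≈ 10.13 years

about 10.1 years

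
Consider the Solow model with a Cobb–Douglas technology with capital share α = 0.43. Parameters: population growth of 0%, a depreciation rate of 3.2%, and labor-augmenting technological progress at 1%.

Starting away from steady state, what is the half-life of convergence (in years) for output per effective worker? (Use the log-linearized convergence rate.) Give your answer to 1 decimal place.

about 29.0 years

Near the steady state the convergence rate is λ = (1 − α)(n + g + δ).
λ = (1 − 0.43) × 0.042 = 0.57 × 0.042 = 0.02394
Half-life = ln 2 / λ = 0.6931 / 0.02394 ≈ 28.95 years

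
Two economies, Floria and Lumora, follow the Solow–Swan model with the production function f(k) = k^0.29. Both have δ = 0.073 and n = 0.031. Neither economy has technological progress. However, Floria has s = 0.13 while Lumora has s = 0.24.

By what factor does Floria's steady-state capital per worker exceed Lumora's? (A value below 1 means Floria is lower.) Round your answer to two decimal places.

ratio ≈ 0.42

Steady-state k* = [s/(n + δ)]^(1/(1−α)), so the ratio is [ (s_F/(n + δ)_F) / (s_L/(n + δ)_L) ]^1.4085.
s_F/(n + δ)_F = 0.13/0.104 = 1.2500; s_L/(n + δ)_L = 0.24/0.104 = 2.3077.
Ratio = (1.2500/2.3077)^1.4085 = 0.5417^1.4085 ≈ 0.4217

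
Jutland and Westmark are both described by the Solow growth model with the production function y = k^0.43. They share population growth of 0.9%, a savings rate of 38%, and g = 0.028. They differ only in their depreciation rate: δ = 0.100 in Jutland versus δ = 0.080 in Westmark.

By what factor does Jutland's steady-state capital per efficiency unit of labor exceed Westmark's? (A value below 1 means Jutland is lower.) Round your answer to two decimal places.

ratio ≈ 0.76

Steady-state k* = [s/(n + g + δ)]^(1/(1−α)), so the ratio is [ (s_J/(n + g + δ)_J) / (s_W/(n + g + δ)_W) ]^1.7544.
s_J/(n + g + δ)_J = 0.38/0.137 = 2.7737; s_W/(n + g + δ)_W = 0.38/0.117 = 3.2479.
Ratio = (2.7737/3.2479)^1.7544 = 0.8540^1.7544 ≈ 0.7581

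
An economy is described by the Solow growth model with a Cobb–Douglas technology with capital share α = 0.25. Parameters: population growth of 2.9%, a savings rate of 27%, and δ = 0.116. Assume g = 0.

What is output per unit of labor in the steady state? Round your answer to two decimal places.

y* = 1.23

In steady state, investment equals break-even investment: s·k^α = (n + δ)·k.
Rearranging, k^(1−α) = s / (n + δ).
k^0.75 = 0.27 / (0.029 + 0.116) = 0.27 / 0.145 = 1.8621
k* = 1.8621^(1/0.75) ≈ 2.2909
y* = (k*)^α = 2.2909^0.25 ≈ 1.2303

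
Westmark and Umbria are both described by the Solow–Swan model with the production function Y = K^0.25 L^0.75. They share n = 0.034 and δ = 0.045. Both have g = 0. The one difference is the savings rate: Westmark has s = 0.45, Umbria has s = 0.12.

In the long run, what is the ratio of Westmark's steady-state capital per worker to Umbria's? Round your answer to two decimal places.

ratio ≈ 5.83

Steady-state k* = [s/(n + δ)]^(1/(1−α)), so the ratio is [ (s_W/(n + δ)_W) / (s_U/(n + δ)_U) ]^1.3333.
s_W/(n + δ)_W = 0.45/0.079 = 5.6962; s_U/(n + δ)_U = 0.12/0.079 = 1.5190.
Ratio = (5.6962/1.5190)^1.3333 = 3.7500^1.3333 ≈ 5.8258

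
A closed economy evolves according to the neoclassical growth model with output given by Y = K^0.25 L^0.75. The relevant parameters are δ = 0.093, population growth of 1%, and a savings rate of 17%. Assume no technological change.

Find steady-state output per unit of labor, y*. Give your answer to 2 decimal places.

At the steady state, Δk = 0, so s·k^α = (n + δ)·k.
Rearranging, k^(1−α) = s / (n + δ).
k^0.75 = 0.17 / (0.010 + 0.093) = 0.17 / 0.103 = 1.6505
k* = 1.6505^(1/0.75) ≈ 1.9505
y* = (k*)^α = 1.9505^0.25 ≈ 1.1818

y* = 1.18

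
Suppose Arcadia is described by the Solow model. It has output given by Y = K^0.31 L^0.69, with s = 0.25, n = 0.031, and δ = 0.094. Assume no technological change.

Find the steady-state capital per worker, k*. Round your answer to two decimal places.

In steady state, investment equals break-even investment: s·k^α = (n + δ)·k.
Rearranging, k^(1−α) = s / (n + δ).
k^0.69 = 0.25 / (0.031 + 0.094) = 0.25 / 0.125 = 2.0000
k* = 2.0000^(1/0.69) ≈ 2.7307

k* ≈ 2.73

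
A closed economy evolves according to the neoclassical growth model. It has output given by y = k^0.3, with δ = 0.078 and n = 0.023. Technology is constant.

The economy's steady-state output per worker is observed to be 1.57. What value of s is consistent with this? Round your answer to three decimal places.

Steady state requires s·f(k) = (n + δ)·k, i.e. s·k^α = (n + δ)·k.
Since y* = [s/(n + δ)]^(α/(1−α)), we have s/(n + δ) = (y*)^((1−α)/α) = 1.57^2.3333 = 2.8648.
Therefore s = 2.8648 × (n + δ) = 2.8648 × 0.101 = 0.2893.

s ≈ 0.289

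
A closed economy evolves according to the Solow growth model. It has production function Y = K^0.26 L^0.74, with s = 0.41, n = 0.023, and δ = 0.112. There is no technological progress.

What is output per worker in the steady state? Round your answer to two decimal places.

y* ≈ 1.48

In steady state, investment equals break-even investment: s·k^α = (n + δ)·k.
Rearranging, k^(1−α) = s / (n + δ).
k^0.74 = 0.41 / (0.023 + 0.112) = 0.41 / 0.135 = 3.0370
k* = 3.0370^(1/0.74) ≈ 4.4870
y* = (k*)^α = 4.4870^0.26 ≈ 1.4774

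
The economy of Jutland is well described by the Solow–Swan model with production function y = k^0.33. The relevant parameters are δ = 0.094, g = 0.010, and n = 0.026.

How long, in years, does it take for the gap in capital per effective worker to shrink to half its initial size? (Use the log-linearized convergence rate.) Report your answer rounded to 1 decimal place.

Near the steady state the convergence rate is λ = (1 − α)(n + g + δ).
λ = (1 − 0.33) × 0.130 = 0.67 × 0.130 = 0.0871
Half-life = ln 2 / λ = 0.6931 / 0.0871 ≈ 7.96 years

about 8.0 years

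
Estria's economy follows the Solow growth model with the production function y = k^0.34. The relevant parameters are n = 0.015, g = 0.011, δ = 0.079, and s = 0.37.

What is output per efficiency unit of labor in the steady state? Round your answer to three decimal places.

y* ≈ 1.913

At the steady state, Δk = 0, so s·k^α = (n + g + δ)·k.
Dividing both sides by k: k^(1−α) = s / (n + g + δ).
k^0.66 = 0.37 / (0.015 + 0.011 + 0.079) = 0.37 / 0.105 = 3.5238
k* = 3.5238^(1/0.66) ≈ 6.7423
y* = (k*)^α = 6.7423^0.34 ≈ 1.9134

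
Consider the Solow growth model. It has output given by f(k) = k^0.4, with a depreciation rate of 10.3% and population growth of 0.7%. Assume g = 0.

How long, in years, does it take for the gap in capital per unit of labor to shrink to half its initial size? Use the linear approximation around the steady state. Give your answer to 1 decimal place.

Near the steady state the convergence rate is λ = (1 − α)(n + δ).
λ = (1 − 0.4) × 0.110 = 0.6 × 0.110 = 0.0660
Half-life = ln 2 / λ = 0.6931 / 0.0660 ≈ 10.50 years

half-life ≈ 10.5 years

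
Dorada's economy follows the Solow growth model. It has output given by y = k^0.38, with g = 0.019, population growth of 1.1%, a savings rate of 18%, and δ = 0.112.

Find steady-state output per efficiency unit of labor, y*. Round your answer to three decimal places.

In steady state, investment equals break-even investment: s·k^α = (n + g + δ)·k.
Rearranging, k^(1−α) = s / (n + g + δ).
k^0.62 = 0.18 / (0.011 + 0.019 + 0.112) = 0.18 / 0.142 = 1.2676
k* = 1.2676^(1/0.62) ≈ 1.4659
y* = (k*)^α = 1.4659^0.38 ≈ 1.1564

y* ≈ 1.156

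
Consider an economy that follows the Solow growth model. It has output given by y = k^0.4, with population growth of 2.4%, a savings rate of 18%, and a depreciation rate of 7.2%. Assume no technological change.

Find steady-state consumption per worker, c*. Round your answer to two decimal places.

c* = 1.25

At the steady state, Δk = 0, so s·k^α = (n + δ)·k.
Dividing both sides by k: k^(1−α) = s / (n + δ).
k^0.6 = 0.18 / (0.024 + 0.072) = 0.18 / 0.096 = 1.8750
k* = 1.8750^(1/0.6) ≈ 2.8510
y* = (k*)^α = 2.8510^0.4 ≈ 1.5205
c* = (1 − s)·y* = (1 − 0.18) × 1.5205 ≈ 1.2468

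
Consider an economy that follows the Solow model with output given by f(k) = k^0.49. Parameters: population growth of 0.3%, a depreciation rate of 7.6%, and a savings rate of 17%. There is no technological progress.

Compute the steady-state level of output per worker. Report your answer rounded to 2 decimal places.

y* ≈ 2.09

At the steady state, Δk = 0, so s·k^α = (n + δ)·k.
Dividing both sides by k: k^(1−α) = s / (n + δ).
k^0.51 = 0.17 / (0.003 + 0.076) = 0.17 / 0.079 = 2.1519
k* = 2.1519^(1/0.51) ≈ 4.4936
y* = (k*)^α = 4.4936^0.49 ≈ 2.0882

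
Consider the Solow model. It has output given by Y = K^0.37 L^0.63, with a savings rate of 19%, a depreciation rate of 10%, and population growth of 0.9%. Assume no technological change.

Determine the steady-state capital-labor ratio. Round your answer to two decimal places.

In steady state, investment equals break-even investment: s·k^α = (n + δ)·k.
Dividing both sides by k: k^(1−α) = s / (n + δ).
k^0.63 = 0.19 / (0.009 + 0.100) = 0.19 / 0.109 = 1.7431
k* = 1.7431^(1/0.63) ≈ 2.4157

k* = 2.42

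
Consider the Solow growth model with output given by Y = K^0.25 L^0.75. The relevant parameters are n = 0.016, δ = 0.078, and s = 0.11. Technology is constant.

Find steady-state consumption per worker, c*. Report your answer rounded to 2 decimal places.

c* ≈ 0.94

At the steady state, Δk = 0, so s·k^α = (n + δ)·k.
Rearranging, k^(1−α) = s / (n + δ).
k^0.75 = 0.11 / (0.016 + 0.078) = 0.11 / 0.094 = 1.1702
k* = 1.1702^(1/0.75) ≈ 1.2331
y* = (k*)^α = 1.2331^0.25 ≈ 1.0538
c* = (1 − s)·y* = (1 − 0.11) × 1.0538 ≈ 0.9379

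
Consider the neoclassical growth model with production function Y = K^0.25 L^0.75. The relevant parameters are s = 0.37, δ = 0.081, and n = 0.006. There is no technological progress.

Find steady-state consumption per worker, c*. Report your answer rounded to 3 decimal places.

Steady state requires s·f(k) = (n + δ)·k, i.e. s·k^α = (n + δ)·k.
Dividing both sides by k: k^(1−α) = s / (n + δ).
k^0.75 = 0.37 / (0.006 + 0.081) = 0.37 / 0.087 = 4.2529
k* = 4.2529^(1/0.75) ≈ 6.8904
y* = (k*)^α = 6.8904^0.25 ≈ 1.6202
c* = (1 − s)·y* = (1 − 0.37) × 1.6202 ≈ 1.0207

c* = 1.021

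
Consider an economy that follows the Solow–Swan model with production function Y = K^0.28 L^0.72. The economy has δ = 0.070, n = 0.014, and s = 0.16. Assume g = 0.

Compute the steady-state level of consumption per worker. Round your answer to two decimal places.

In steady state, investment equals break-even investment: s·k^α = (n + δ)·k.
Dividing both sides by k: k^(1−α) = s / (n + δ).
k^0.72 = 0.16 / (0.014 + 0.070) = 0.16 / 0.084 = 1.9048
k* = 1.9048^(1/0.72) ≈ 2.4473
y* = (k*)^α = 2.4473^0.28 ≈ 1.2848
c* = (1 − s)·y* = (1 − 0.16) × 1.2848 ≈ 1.0792

c* = 1.08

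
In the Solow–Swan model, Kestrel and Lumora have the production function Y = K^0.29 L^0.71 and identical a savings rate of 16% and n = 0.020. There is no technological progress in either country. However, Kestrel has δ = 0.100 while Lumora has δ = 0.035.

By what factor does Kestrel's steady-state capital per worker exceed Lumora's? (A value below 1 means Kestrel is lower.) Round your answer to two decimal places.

Steady-state k* = [s/(n + δ)]^(1/(1−α)), so the ratio is [ (s_K/(n + δ)_K) / (s_L/(n + δ)_L) ]^1.4085.
s_K/(n + δ)_K = 0.16/0.120 = 1.3333; s_L/(n + δ)_L = 0.16/0.055 = 2.9091.
Ratio = (1.3333/2.9091)^1.4085 = 0.4583^1.4085 ≈ 0.3332

ratio ≈ 0.33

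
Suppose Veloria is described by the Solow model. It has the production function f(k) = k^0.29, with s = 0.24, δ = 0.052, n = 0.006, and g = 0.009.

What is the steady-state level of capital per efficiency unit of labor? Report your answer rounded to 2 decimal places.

k* = 6.03

In steady state, investment equals break-even investment: s·k^α = (n + g + δ)·k.
Dividing both sides by k: k^(1−α) = s / (n + g + δ).
k^0.71 = 0.24 / (0.006 + 0.009 + 0.052) = 0.24 / 0.067 = 3.5821
k* = 3.5821^(1/0.71) ≈ 6.0322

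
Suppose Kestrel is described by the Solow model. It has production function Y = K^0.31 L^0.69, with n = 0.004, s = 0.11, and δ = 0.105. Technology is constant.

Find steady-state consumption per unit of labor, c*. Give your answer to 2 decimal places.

c* ≈ 0.89

At the steady state, Δk = 0, so s·k^α = (n + δ)·k.
Rearranging, k^(1−α) = s / (n + δ).
k^0.69 = 0.11 / (0.004 + 0.105) = 0.11 / 0.109 = 1.0092
k* = 1.0092^(1/0.69) ≈ 1.0134
y* = (k*)^α = 1.0134^0.31 ≈ 1.0041
c* = (1 − s)·y* = (1 − 0.11) × 1.0041 ≈ 0.8936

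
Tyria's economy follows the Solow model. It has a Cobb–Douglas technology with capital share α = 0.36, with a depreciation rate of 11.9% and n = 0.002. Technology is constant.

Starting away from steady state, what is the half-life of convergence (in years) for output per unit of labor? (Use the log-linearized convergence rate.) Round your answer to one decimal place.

t_½ ≈ 9.0 years

Near the steady state the convergence rate is λ = (1 − α)(n + δ).
λ = (1 − 0.36) × 0.121 = 0.64 × 0.121 = 0.07744
Half-life = ln 2 / λ = 0.6931 / 0.07744 ≈ 8.95 years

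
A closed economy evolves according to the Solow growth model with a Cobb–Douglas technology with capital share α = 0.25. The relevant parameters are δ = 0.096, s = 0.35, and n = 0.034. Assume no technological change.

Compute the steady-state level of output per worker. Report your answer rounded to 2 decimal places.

In steady state, investment equals break-even investment: s·k^α = (n + δ)·k.
Rearranging, k^(1−α) = s / (n + δ).
k^0.75 = 0.35 / (0.034 + 0.096) = 0.35 / 0.130 = 2.6923
k* = 2.6923^(1/0.75) ≈ 3.7454
y* = (k*)^α = 3.7454^0.25 ≈ 1.3912

y* ≈ 1.39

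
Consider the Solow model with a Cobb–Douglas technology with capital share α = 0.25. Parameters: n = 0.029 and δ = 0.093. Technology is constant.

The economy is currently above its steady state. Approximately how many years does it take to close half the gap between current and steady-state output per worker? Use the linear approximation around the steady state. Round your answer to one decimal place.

t_½ ≈ 7.6 years

Near the steady state the convergence rate is λ = (1 − α)(n + δ).
λ = (1 − 0.25) × 0.122 = 0.75 × 0.122 = 0.0915
Half-life = ln 2 / λ = 0.6931 / 0.0915 ≈ 7.57 years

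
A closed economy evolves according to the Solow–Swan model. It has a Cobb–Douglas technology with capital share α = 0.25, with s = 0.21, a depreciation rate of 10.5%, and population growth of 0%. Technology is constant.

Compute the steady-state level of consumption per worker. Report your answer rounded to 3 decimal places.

At the steady state, Δk = 0, so s·k^α = (n + δ)·k.
Rearranging, k^(1−α) = s / (n + δ).
k^0.75 = 0.21 / (0.000 + 0.105) = 0.21 / 0.105 = 2.0000
k* = 2.0000^(1/0.75) ≈ 2.5198
y* = (k*)^α = 2.5198^0.25 ≈ 1.2599
c* = (1 − s)·y* = (1 − 0.21) × 1.2599 ≈ 0.9953

c* ≈ 0.995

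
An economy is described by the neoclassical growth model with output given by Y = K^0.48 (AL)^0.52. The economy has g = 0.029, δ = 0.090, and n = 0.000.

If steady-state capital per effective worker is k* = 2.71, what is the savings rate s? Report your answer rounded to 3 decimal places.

s ≈ 0.200

At the steady state, Δk = 0, so s·k^α = (n + g + δ)·k.
So s / (n + g + δ) = (k*)^(1−α) = 2.71^0.52 = 1.6794.
Therefore s = 1.6794 × (n + g + δ) = 1.6794 × 0.119 = 0.1998.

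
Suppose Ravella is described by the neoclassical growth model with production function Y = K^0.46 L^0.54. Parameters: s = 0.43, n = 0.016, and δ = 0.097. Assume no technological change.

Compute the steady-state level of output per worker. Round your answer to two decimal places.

In steady state, investment equals break-even investment: s·k^α = (n + δ)·k.
Rearranging, k^(1−α) = s / (n + δ).
k^0.54 = 0.43 / (0.016 + 0.097) = 0.43 / 0.113 = 3.8053
k* = 3.8053^(1/0.54) ≈ 11.8794
y* = (k*)^α = 11.8794^0.46 ≈ 3.1218

y* = 3.12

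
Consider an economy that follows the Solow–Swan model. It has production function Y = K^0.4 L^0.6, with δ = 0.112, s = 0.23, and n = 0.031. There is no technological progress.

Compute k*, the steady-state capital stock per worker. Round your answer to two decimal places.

In steady state, investment equals break-even investment: s·k^α = (n + δ)·k.
Dividing both sides by k: k^(1−α) = s / (n + δ).
k^0.6 = 0.23 / (0.031 + 0.112) = 0.23 / 0.143 = 1.6084
k* = 1.6084^(1/0.6) ≈ 2.2080

k* ≈ 2.21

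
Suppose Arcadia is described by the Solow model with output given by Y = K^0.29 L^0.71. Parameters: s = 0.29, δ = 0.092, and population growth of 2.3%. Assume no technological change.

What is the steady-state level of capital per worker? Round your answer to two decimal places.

Steady state requires s·f(k) = (n + δ)·k, i.e. s·k^α = (n + δ)·k.
Dividing both sides by k: k^(1−α) = s / (n + δ).
k^0.71 = 0.29 / (0.023 + 0.092) = 0.29 / 0.115 = 2.5217
k* = 2.5217^(1/0.71) ≈ 3.6793

k* = 3.68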